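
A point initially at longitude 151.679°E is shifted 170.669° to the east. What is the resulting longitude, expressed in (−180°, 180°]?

37.652°W

Start at +151.679°; shift +170.669° → +322.348°.
+322.348° lies outside (−180°, 180°]; subtract 360° → -37.652°.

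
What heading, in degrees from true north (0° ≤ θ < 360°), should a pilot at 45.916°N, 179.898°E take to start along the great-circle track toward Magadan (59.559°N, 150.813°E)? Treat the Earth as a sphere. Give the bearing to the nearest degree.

Δλ = 150.813 − 179.898 = -29.085°.
θ = atan2( sin Δλ · cos φ₂ , cos φ₁ · sin φ₂ − sin φ₁ · cos φ₂ · cos Δλ )
  = atan2(-0.24629, 0.28176) = -41.156° → normalised to [0°, 360°): 318.844°.

319°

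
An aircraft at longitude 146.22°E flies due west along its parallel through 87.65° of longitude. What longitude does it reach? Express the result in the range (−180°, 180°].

Start at +146.22°; shift −87.65° → +58.57°.
+58.57° already lies in (−180°, 180°].

58.57°E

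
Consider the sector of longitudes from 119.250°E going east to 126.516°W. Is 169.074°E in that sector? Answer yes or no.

Band width going east from +119.250° to -126.516°: ((-126.516 − 119.250) mod 360) = 114.234°.
Offset of +169.074° east of the west edge: ((169.074 − 119.250) mod 360) = 49.824°.
49.824° ≤ 114.234° ⇒ inside.

Yes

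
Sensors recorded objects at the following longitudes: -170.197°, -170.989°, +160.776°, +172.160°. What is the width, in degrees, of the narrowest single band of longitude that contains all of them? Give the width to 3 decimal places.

Sort the longitudes: -170.989°, -170.197°, +160.776°, +172.160°.
Eastward gaps between consecutive values (wrapping around): 0.792°, 330.973°, 11.384°, 16.851°.
Largest gap = 330.973° ⇒ minimal covering band is its complement: 360° − 330.973° = 29.027°.
Band runs from +160.776° eastward to -170.197°, crossing the antimeridian.

29.027°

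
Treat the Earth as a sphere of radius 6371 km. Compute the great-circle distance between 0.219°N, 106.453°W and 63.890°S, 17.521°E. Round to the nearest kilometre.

Δλ = 17.521 − -106.453 = 123.974°.
Δφ = -63.890 − 0.219 = -64.109°.
a = sin²(Δφ/2) + cos φ₁ · cos φ₂ · sin²(Δλ/2) = 0.624682.
c = 2·atan2(√a, √(1−a)) = 1.82282 rad → d = 6371·c ≈ 11613.18 km.

11613 km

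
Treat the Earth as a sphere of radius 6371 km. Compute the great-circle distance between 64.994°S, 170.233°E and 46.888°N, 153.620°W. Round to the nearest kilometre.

Δλ = -153.620 − 170.233 = -323.853°; wrapped into (−180°, 180°]: 36.147°.
Δφ = 46.888 − -64.994 = 111.882°.
a = sin²(Δφ/2) + cos φ₁ · cos φ₂ · sin²(Δλ/2) = 0.714153.
c = 2·atan2(√a, √(1−a)) = 2.01341 rad → d = 6371·c ≈ 12827.46 km.

12827 km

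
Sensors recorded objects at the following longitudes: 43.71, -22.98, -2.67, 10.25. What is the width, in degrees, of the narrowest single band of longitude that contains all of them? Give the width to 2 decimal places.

66.69°

Sort the longitudes: -22.98°, -2.67°, +10.25°, +43.71°.
Eastward gaps between consecutive values (wrapping around): 20.31°, 12.92°, 33.46°, 293.31°.
Largest gap = 293.31° ⇒ minimal covering band is its complement: 360° − 293.31° = 66.69°.
Band runs from -22.98° eastward to +43.71°.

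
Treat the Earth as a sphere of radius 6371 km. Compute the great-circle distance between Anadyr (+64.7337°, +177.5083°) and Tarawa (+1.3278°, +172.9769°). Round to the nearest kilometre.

Δλ = 172.9769 − 177.5083 = -4.5314°.
Δφ = 1.3278 − 64.7337 = -63.4059°.
a = sin²(Δφ/2) + cos φ₁ · cos φ₂ · sin²(Δλ/2) = 0.276833.
c = 2·atan2(√a, √(1−a)) = 1.10813 rad → d = 6371·c ≈ 7059.91 km.

7060 km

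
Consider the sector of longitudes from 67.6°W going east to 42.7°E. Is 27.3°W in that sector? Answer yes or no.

Band width going east from -67.6° to +42.7°: ((42.7 − -67.6) mod 360) = 110.3°.
Offset of -27.3° east of the west edge: ((-27.3 − -67.6) mod 360) = 40.3°.
40.3° ≤ 110.3° ⇒ inside.

Yes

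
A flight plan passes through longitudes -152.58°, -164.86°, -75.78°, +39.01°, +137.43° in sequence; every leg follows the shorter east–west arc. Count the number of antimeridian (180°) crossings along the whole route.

0

Leg 1: -152.58° → -164.86°, shortest Δλ = -12.28° (west) — does not cross 180°.
Leg 2: -164.86° → -75.78°, shortest Δλ = 89.08° (east) — does not cross 180°.
Leg 3: -75.78° → +39.01°, shortest Δλ = 114.79° (east) — does not cross 180°.
Leg 4: +39.01° → +137.43°, shortest Δλ = 98.42° (east) — does not cross 180°.
Total crossings: 0.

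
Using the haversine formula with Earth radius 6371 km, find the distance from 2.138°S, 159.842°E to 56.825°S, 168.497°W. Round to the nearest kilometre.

6696 km

Δλ = -168.497 − 159.842 = -328.339°; wrapped into (−180°, 180°]: 31.661°.
Δφ = -56.825 − -2.138 = -54.687°.
a = sin²(Δφ/2) + cos φ₁ · cos φ₂ · sin²(Δλ/2) = 0.251670.
c = 2·atan2(√a, √(1−a)) = 1.05105 rad → d = 6371·c ≈ 6696.25 km.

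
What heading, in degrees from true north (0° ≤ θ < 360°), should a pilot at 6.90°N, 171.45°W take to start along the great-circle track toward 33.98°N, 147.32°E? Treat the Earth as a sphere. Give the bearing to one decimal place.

Δλ = 147.32 − -171.45 = 318.77°; wrapped into (−180°, 180°]: -41.23°.
θ = atan2( sin Δλ · cos φ₂ , cos φ₁ · sin φ₂ − sin φ₁ · cos φ₂ · cos Δλ )
  = atan2(-0.54653, 0.47993) = -48.712° → normalised to [0°, 360°): 311.288°.

311.3°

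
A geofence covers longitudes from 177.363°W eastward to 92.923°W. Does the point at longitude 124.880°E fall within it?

No

Band width going east from -177.363° to -92.923°: ((-92.923 − -177.363) mod 360) = 84.440°.
Offset of +124.880° east of the west edge: ((124.880 − -177.363) mod 360) = 302.243°.
302.243° > 84.440° ⇒ outside.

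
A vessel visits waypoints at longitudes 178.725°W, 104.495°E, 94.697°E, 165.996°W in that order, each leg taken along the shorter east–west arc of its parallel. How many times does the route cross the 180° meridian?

2

Leg 1: -178.725° → +104.495°, shortest Δλ = -76.78° (west) — crosses 180°.
Leg 2: +104.495° → +94.697°, shortest Δλ = -9.798° (west) — does not cross 180°.
Leg 3: +94.697° → -165.996°, shortest Δλ = 99.307° (east) — crosses 180°.
Total crossings: 2.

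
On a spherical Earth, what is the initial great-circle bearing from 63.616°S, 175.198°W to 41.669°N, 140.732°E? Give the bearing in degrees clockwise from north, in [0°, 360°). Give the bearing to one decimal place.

326.2°

Δλ = 140.732 − -175.198 = 315.930°; wrapped into (−180°, 180°]: -44.070°.
θ = atan2( sin Δλ · cos φ₂ , cos φ₁ · sin φ₂ − sin φ₁ · cos φ₂ · cos Δλ )
  = atan2(-0.51956, 0.77624) = -33.796° → normalised to [0°, 360°): 326.204°.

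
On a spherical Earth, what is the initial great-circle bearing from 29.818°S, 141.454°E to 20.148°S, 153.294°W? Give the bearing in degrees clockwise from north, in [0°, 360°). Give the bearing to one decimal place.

Δλ = -153.294 − 141.454 = -294.748°; wrapped into (−180°, 180°]: 65.252°.
θ = atan2( sin Δλ · cos φ₂ , cos φ₁ · sin φ₂ − sin φ₁ · cos φ₂ · cos Δλ )
  = atan2(0.85258, -0.10342) = 96.916° → normalised to [0°, 360°): 96.916°.

96.9°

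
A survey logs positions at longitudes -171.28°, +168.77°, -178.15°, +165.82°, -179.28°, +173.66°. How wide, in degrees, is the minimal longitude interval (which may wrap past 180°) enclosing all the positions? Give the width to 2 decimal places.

22.90°

Sort the longitudes: -179.28°, -178.15°, -171.28°, +165.82°, +168.77°, +173.66°.
Eastward gaps between consecutive values (wrapping around): 1.13°, 6.87°, 337.10°, 2.95°, 4.89°, 7.06°.
Largest gap = 337.10° ⇒ minimal covering band is its complement: 360° − 337.10° = 22.90°.
Band runs from +165.82° eastward to -171.28°, crossing the antimeridian.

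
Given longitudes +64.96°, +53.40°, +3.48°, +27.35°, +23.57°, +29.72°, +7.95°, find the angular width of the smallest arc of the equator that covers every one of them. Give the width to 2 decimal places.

Sort the longitudes: +3.48°, +7.95°, +23.57°, +27.35°, +29.72°, +53.40°, +64.96°.
Eastward gaps between consecutive values (wrapping around): 4.47°, 15.62°, 3.78°, 2.37°, 23.68°, 11.56°, 298.52°.
Largest gap = 298.52° ⇒ minimal covering band is its complement: 360° − 298.52° = 61.48°.
Band runs from +3.48° eastward to +64.96°.

61.48°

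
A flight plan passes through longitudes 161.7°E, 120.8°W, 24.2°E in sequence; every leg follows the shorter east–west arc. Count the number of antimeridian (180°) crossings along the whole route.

1

Leg 1: +161.7° → -120.8°, shortest Δλ = 77.5° (east) — crosses 180°.
Leg 2: -120.8° → +24.2°, shortest Δλ = 145.0° (east) — does not cross 180°.
Total crossings: 1.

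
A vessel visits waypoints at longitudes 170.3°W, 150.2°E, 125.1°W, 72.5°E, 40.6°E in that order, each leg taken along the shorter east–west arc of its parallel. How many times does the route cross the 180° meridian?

3

Leg 1: -170.3° → +150.2°, shortest Δλ = -39.5° (west) — crosses 180°.
Leg 2: +150.2° → -125.1°, shortest Δλ = 84.7° (east) — crosses 180°.
Leg 3: -125.1° → +72.5°, shortest Δλ = -162.4° (west) — crosses 180°.
Leg 4: +72.5° → +40.6°, shortest Δλ = -31.9° (west) — does not cross 180°.
Total crossings: 3.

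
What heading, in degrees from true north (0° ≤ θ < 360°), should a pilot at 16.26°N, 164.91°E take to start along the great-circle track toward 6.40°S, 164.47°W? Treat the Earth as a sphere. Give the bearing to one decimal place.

124.4°

Δλ = -164.47 − 164.91 = -329.38°; wrapped into (−180°, 180°]: 30.62°.
θ = atan2( sin Δλ · cos φ₂ , cos φ₁ · sin φ₂ − sin φ₁ · cos φ₂ · cos Δλ )
  = atan2(0.50617, -0.34646) = 124.391° → normalised to [0°, 360°): 124.391°.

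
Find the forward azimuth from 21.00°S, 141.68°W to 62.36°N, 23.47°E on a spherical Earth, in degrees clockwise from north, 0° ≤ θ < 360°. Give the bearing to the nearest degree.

10°

Δλ = 23.47 − -141.68 = 165.15°.
θ = atan2( sin Δλ · cos φ₂ , cos φ₁ · sin φ₂ − sin φ₁ · cos φ₂ · cos Δλ )
  = atan2(0.11890, 0.66634) = 10.117° → normalised to [0°, 360°): 10.117°.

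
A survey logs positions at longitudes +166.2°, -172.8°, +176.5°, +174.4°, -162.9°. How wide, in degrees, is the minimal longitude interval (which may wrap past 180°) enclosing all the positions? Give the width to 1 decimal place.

Sort the longitudes: -172.8°, -162.9°, +166.2°, +174.4°, +176.5°.
Eastward gaps between consecutive values (wrapping around): 9.9°, 329.1°, 8.2°, 2.1°, 10.7°.
Largest gap = 329.1° ⇒ minimal covering band is its complement: 360° − 329.1° = 30.9°.
Band runs from +166.2° eastward to -162.9°, crossing the antimeridian.

30.9°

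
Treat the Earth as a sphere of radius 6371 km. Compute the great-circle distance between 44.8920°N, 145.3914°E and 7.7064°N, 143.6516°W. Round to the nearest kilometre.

Δλ = -143.6516 − 145.3914 = -289.0430°; wrapped into (−180°, 180°]: 70.9570°.
Δφ = 7.7064 − 44.8920 = -37.1856°.
a = sin²(Δφ/2) + cos φ₁ · cos φ₂ · sin²(Δλ/2) = 0.338149.
c = 2·atan2(√a, √(1−a)) = 1.24116 rad → d = 6371·c ≈ 7907.41 km.

7907 km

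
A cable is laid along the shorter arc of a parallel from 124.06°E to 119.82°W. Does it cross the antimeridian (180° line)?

Yes

Naïve |-119.82 − 124.06| = 243.88° > 180°, so the shorter arc goes the other way round — across 180°.
Signed shortest Δλ = ((-119.82 − 124.06 + 180) mod 360) − 180 = 116.12°.
Going east by 116.12° from +124.06° passes through 180° before reaching -119.82°.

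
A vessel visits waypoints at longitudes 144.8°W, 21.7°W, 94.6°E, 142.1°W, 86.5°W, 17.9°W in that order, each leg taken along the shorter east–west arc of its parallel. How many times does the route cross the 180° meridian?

1

Leg 1: -144.8° → -21.7°, shortest Δλ = 123.1° (east) — does not cross 180°.
Leg 2: -21.7° → +94.6°, shortest Δλ = 116.3° (east) — does not cross 180°.
Leg 3: +94.6° → -142.1°, shortest Δλ = 123.3° (east) — crosses 180°.
Leg 4: -142.1° → -86.5°, shortest Δλ = 55.6° (east) — does not cross 180°.
Leg 5: -86.5° → -17.9°, shortest Δλ = 68.6° (east) — does not cross 180°.
Total crossings: 1.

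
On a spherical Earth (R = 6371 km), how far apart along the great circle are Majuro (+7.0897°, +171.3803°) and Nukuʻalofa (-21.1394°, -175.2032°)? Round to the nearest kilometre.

3464 km

Δλ = -175.2032 − 171.3803 = -346.5835°; wrapped into (−180°, 180°]: 13.4165°.
Δφ = -21.1394 − 7.0897 = -28.2291°.
a = sin²(Δφ/2) + cos φ₁ · cos φ₂ · sin²(Δλ/2) = 0.072098.
c = 2·atan2(√a, √(1−a)) = 0.54369 rad → d = 6371·c ≈ 3463.87 km.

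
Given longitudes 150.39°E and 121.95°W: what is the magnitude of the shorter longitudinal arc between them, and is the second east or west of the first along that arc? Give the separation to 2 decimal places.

87.66° east

Raw difference: -121.95 − 150.39 = -272.34°.
Normalise into (−180°, 180°]: -272.34° + 360° = 87.66°.
Positive ⇒ the second point lies to the east; separation 87.66°.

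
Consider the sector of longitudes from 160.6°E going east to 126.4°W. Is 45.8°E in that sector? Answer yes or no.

No

Band width going east from +160.6° to -126.4°: ((-126.4 − 160.6) mod 360) = 73.0°.
Offset of +45.8° east of the west edge: ((45.8 − 160.6) mod 360) = 245.2°.
245.2° > 73.0° ⇒ outside.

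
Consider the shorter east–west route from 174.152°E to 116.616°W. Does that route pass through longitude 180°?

Yes

Naïve |-116.616 − 174.152| = 290.768° > 180°, so the shorter arc goes the other way round — across 180°.
Signed shortest Δλ = ((-116.616 − 174.152 + 180) mod 360) − 180 = 69.232°.
Going east by 69.232° from +174.152° passes through 180° before reaching -116.616°.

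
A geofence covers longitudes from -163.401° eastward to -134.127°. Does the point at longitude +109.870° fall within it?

Band width going east from -163.401° to -134.127°: ((-134.127 − -163.401) mod 360) = 29.274°.
Offset of +109.870° east of the west edge: ((109.870 − -163.401) mod 360) = 273.271°.
273.271° > 29.274° ⇒ outside.

No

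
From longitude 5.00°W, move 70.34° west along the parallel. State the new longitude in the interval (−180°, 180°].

Start at -5.00°; shift −70.34° → -75.34°.
-75.34° already lies in (−180°, 180°].

75.34°W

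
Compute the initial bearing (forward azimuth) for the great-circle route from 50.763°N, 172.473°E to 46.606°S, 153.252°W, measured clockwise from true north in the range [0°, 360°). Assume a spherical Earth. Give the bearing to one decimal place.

Δλ = -153.252 − 172.473 = -325.725°; wrapped into (−180°, 180°]: 34.275°.
θ = atan2( sin Δλ · cos φ₂ , cos φ₁ · sin φ₂ − sin φ₁ · cos φ₂ · cos Δλ )
  = atan2(0.38690, -0.89934) = 156.722° → normalised to [0°, 360°): 156.722°.

156.7°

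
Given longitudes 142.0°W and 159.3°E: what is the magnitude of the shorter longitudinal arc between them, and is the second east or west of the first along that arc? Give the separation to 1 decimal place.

Raw difference: 159.3 − -142.0 = 301.3°.
Normalise into (−180°, 180°]: 301.3° − 360° = -58.7°.
Negative ⇒ the second point lies to the west; separation 58.7°.

58.7° west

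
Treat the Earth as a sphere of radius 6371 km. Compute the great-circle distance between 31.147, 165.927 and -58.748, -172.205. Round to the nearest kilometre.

10199 km

Δλ = -172.205 − 165.927 = -338.132°; wrapped into (−180°, 180°]: 21.868°.
Δφ = -58.748 − 31.147 = -89.895°.
a = sin²(Δφ/2) + cos φ₁ · cos φ₂ · sin²(Δλ/2) = 0.515058.
c = 2·atan2(√a, √(1−a)) = 1.60092 rad → d = 6371·c ≈ 10199.45 km.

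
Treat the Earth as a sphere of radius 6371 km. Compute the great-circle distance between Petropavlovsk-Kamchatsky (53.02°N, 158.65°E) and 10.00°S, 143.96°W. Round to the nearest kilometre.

8851 km

Δλ = -143.96 − 158.65 = -302.61°; wrapped into (−180°, 180°]: 57.39°.
Δφ = -10.00 − 53.02 = -63.02°.
a = sin²(Δφ/2) + cos φ₁ · cos φ₂ · sin²(Δλ/2) = 0.409732.
c = 2·atan2(√a, √(1−a)) = 1.38927 rad → d = 6371·c ≈ 8851.01 km.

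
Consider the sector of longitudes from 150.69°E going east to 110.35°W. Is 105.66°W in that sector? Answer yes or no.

Band width going east from +150.69° to -110.35°: ((-110.35 − 150.69) mod 360) = 98.96°.
Offset of -105.66° east of the west edge: ((-105.66 − 150.69) mod 360) = 103.65°.
103.65° > 98.96° ⇒ outside.

No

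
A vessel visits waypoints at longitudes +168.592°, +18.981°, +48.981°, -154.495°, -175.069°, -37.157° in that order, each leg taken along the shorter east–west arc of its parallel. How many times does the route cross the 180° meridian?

Leg 1: +168.592° → +18.981°, shortest Δλ = -149.611° (west) — does not cross 180°.
Leg 2: +18.981° → +48.981°, shortest Δλ = 30.0° (east) — does not cross 180°.
Leg 3: +48.981° → -154.495°, shortest Δλ = 156.524° (east) — crosses 180°.
Leg 4: -154.495° → -175.069°, shortest Δλ = -20.574° (west) — does not cross 180°.
Leg 5: -175.069° → -37.157°, shortest Δλ = 137.912° (east) — does not cross 180°.
Total crossings: 1.

1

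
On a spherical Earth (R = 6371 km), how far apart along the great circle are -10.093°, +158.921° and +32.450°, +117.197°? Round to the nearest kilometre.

6478 km

Δλ = 117.197 − 158.921 = -41.724°.
Δφ = 32.450 − -10.093 = 42.543°.
a = sin²(Δφ/2) + cos φ₁ · cos φ₂ · sin²(Δλ/2) = 0.236977.
c = 2·atan2(√a, √(1−a)) = 1.01685 rad → d = 6371·c ≈ 6478.37 km.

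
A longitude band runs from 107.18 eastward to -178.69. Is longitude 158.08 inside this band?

Yes

Band width going east from +107.18° to -178.69°: ((-178.69 − 107.18) mod 360) = 74.13°.
Offset of +158.08° east of the west edge: ((158.08 − 107.18) mod 360) = 50.90°.
50.90° ≤ 74.13° ⇒ inside.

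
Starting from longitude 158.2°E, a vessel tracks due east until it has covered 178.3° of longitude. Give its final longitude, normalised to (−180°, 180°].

Start at +158.2°; shift +178.3° → +336.5°.
+336.5° lies outside (−180°, 180°]; subtract 360° → -23.5°.

23.5°W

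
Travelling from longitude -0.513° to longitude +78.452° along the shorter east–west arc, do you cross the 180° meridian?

Signed shortest Δλ = ((78.452 − -0.513 + 180) mod 360) − 180 = 78.965°.
Going east by 78.965° from -0.513° reaches +78.452° without touching 180°.

No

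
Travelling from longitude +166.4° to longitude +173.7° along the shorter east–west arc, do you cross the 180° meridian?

No

Signed shortest Δλ = ((173.7 − 166.4 + 180) mod 360) − 180 = 7.3°.
Going east by 7.3° from +166.4° reaches +173.7° without touching 180°.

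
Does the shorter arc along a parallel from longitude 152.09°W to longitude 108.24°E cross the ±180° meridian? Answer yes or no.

Yes

Naïve |108.24 − -152.09| = 260.33° > 180°, so the shorter arc goes the other way round — across 180°.
Signed shortest Δλ = ((108.24 − -152.09 + 180) mod 360) − 180 = -99.67°.
Going west by 99.67° from -152.09° passes through 180° before reaching +108.24°.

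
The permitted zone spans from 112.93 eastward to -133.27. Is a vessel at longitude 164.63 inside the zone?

Yes

Band width going east from +112.93° to -133.27°: ((-133.27 − 112.93) mod 360) = 113.80°.
Offset of +164.63° east of the west edge: ((164.63 − 112.93) mod 360) = 51.70°.
51.70° ≤ 113.80° ⇒ inside.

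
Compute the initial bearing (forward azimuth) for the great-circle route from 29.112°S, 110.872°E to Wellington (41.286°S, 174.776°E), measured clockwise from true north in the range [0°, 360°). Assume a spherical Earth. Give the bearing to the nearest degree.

122°

Δλ = 174.776 − 110.872 = 63.904°.
θ = atan2( sin Δλ · cos φ₂ , cos φ₁ · sin φ₂ − sin φ₁ · cos φ₂ · cos Δλ )
  = atan2(0.67482, -0.41565) = 121.631° → normalised to [0°, 360°): 121.631°.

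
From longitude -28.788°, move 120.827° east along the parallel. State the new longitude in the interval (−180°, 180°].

Start at -28.788°; shift +120.827° → +92.039°.
+92.039° already lies in (−180°, 180°].

+92.039°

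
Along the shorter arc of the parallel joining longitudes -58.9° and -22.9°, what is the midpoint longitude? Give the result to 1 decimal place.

Signed shortest Δλ from -58.9° to -22.9° is +36.0°.
Midpoint longitude = -58.9° + (+36.0°)/2 = -58.9° + 18.0° = -40.9°.

-40.9°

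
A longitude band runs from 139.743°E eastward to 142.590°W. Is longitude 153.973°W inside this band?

Band width going east from +139.743° to -142.590°: ((-142.590 − 139.743) mod 360) = 77.667°.
Offset of -153.973° east of the west edge: ((-153.973 − 139.743) mod 360) = 66.284°.
66.284° ≤ 77.667° ⇒ inside.

Yes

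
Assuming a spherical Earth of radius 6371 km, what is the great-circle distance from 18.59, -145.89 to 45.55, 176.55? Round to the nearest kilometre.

4568 km

Δλ = 176.55 − -145.89 = 322.44°; wrapped into (−180°, 180°]: -37.56°.
Δφ = 45.55 − 18.59 = 26.96°.
a = sin²(Δφ/2) + cos φ₁ · cos φ₂ · sin²(Δλ/2) = 0.123131.
c = 2·atan2(√a, √(1−a)) = 0.71706 rad → d = 6371·c ≈ 4568.41 km.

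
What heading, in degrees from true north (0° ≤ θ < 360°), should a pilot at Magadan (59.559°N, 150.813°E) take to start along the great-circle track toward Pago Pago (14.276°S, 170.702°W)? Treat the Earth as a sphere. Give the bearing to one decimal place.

Δλ = -170.702 − 150.813 = -321.515°; wrapped into (−180°, 180°]: 38.485°.
θ = atan2( sin Δλ · cos φ₂ , cos φ₁ · sin φ₂ − sin φ₁ · cos φ₂ · cos Δλ )
  = atan2(0.60309, -0.77896) = 142.252° → normalised to [0°, 360°): 142.252°.

142.3°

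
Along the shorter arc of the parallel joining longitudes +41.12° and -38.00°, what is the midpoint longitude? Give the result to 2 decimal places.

Signed shortest Δλ from +41.12° to -38.00° is -79.12°.
Midpoint longitude = +41.12° + (-79.12°)/2 = +41.12° − 39.56° = +1.56°.

+1.56°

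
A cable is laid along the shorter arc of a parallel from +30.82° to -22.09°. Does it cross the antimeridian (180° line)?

No

Signed shortest Δλ = ((-22.09 − 30.82 + 180) mod 360) − 180 = -52.91°.
Going west by 52.91° from +30.82° reaches -22.09° without touching 180°.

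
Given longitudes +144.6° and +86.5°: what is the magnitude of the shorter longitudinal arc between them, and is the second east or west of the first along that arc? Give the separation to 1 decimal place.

Raw difference: 86.5 − 144.6 = -58.1°.
Normalise into (−180°, 180°]: -58.1° stays -58.1°.
Negative ⇒ the second point lies to the west; separation 58.1°.

58.1° west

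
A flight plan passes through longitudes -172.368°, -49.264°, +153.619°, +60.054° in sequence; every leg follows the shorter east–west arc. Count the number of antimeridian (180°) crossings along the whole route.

Leg 1: -172.368° → -49.264°, shortest Δλ = 123.104° (east) — does not cross 180°.
Leg 2: -49.264° → +153.619°, shortest Δλ = -157.117° (west) — crosses 180°.
Leg 3: +153.619° → +60.054°, shortest Δλ = -93.565° (west) — does not cross 180°.
Total crossings: 1.

1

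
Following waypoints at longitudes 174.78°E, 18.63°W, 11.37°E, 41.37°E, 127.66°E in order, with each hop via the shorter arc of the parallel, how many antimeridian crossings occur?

Leg 1: +174.78° → -18.63°, shortest Δλ = 166.59° (east) — crosses 180°.
Leg 2: -18.63° → +11.37°, shortest Δλ = 30.0° (east) — does not cross 180°.
Leg 3: +11.37° → +41.37°, shortest Δλ = 30.0° (east) — does not cross 180°.
Leg 4: +41.37° → +127.66°, shortest Δλ = 86.29° (east) — does not cross 180°.
Total crossings: 1.

1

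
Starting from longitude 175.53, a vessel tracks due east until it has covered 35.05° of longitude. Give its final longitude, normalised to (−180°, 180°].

Start at +175.53°; shift +35.05° → +210.58°.
+210.58° lies outside (−180°, 180°]; subtract 360° → -149.42°.

-149.42°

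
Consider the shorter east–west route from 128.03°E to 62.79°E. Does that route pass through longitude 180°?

No

Signed shortest Δλ = ((62.79 − 128.03 + 180) mod 360) − 180 = -65.24°.
Going west by 65.24° from +128.03° reaches +62.79° without touching 180°.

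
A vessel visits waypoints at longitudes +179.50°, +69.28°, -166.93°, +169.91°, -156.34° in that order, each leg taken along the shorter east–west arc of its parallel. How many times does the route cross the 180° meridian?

3

Leg 1: +179.50° → +69.28°, shortest Δλ = -110.22° (west) — does not cross 180°.
Leg 2: +69.28° → -166.93°, shortest Δλ = 123.79° (east) — crosses 180°.
Leg 3: -166.93° → +169.91°, shortest Δλ = -23.16° (west) — crosses 180°.
Leg 4: +169.91° → -156.34°, shortest Δλ = 33.75° (east) — crosses 180°.
Total crossings: 3.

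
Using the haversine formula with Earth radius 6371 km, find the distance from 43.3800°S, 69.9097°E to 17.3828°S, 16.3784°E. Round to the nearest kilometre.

5767 km

Δλ = 16.3784 − 69.9097 = -53.5313°.
Δφ = -17.3828 − -43.3800 = 25.9972°.
a = sin²(Δφ/2) + cos φ₁ · cos φ₂ · sin²(Δλ/2) = 0.191264.
c = 2·atan2(√a, √(1−a)) = 0.90527 rad → d = 6371·c ≈ 5767.49 km.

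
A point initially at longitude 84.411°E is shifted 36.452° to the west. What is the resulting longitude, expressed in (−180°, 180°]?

47.959°E

Start at +84.411°; shift −36.452° → +47.959°.
+47.959° already lies in (−180°, 180°].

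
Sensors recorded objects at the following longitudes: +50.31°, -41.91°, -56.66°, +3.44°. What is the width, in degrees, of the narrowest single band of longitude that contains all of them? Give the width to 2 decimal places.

106.97°

Sort the longitudes: -56.66°, -41.91°, +3.44°, +50.31°.
Eastward gaps between consecutive values (wrapping around): 14.75°, 45.35°, 46.87°, 253.03°.
Largest gap = 253.03° ⇒ minimal covering band is its complement: 360° − 253.03° = 106.97°.
Band runs from -56.66° eastward to +50.31°.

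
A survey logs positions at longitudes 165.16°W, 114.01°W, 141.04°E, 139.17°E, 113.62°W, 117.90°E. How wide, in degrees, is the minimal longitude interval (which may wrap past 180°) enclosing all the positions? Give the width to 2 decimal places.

128.48°

Sort the longitudes: -165.16°, -114.01°, -113.62°, +117.90°, +139.17°, +141.04°.
Eastward gaps between consecutive values (wrapping around): 51.15°, 0.39°, 231.52°, 21.27°, 1.87°, 53.80°.
Largest gap = 231.52° ⇒ minimal covering band is its complement: 360° − 231.52° = 128.48°.
Band runs from +117.90° eastward to -113.62°, crossing the antimeridian.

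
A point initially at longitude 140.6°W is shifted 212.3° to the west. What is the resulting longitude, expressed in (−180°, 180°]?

7.1°E

Start at -140.6°; shift −212.3° → -352.9°.
-352.9° lies outside (−180°, 180°]; add 360° → +7.1°.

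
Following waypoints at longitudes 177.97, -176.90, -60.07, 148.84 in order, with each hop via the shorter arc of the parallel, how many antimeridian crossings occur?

Leg 1: +177.97° → -176.90°, shortest Δλ = 5.13° (east) — crosses 180°.
Leg 2: -176.90° → -60.07°, shortest Δλ = 116.83° (east) — does not cross 180°.
Leg 3: -60.07° → +148.84°, shortest Δλ = -151.09° (west) — crosses 180°.
Total crossings: 2.

2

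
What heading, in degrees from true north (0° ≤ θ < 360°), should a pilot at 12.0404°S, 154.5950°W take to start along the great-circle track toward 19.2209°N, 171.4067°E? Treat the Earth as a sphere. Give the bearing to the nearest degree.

313°

Δλ = 171.4067 − -154.5950 = 326.0017°; wrapped into (−180°, 180°]: -33.9983°.
θ = atan2( sin Δλ · cos φ₂ , cos φ₁ · sin φ₂ − sin φ₁ · cos φ₂ · cos Δλ )
  = atan2(-0.52800, 0.48527) = -47.415° → normalised to [0°, 360°): 312.585°.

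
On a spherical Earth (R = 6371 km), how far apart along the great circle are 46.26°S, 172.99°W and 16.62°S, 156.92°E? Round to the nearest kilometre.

Δλ = 156.92 − -172.99 = 329.91°; wrapped into (−180°, 180°]: -30.09°.
Δφ = -16.62 − -46.26 = 29.64°.
a = sin²(Δφ/2) + cos φ₁ · cos φ₂ · sin²(Δλ/2) = 0.110065.
c = 2·atan2(√a, √(1−a)) = 0.67634 rad → d = 6371·c ≈ 4308.95 km.

4309 km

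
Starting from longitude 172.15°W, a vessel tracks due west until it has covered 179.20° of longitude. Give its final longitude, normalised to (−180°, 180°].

Start at -172.15°; shift −179.20° → -351.35°.
-351.35° lies outside (−180°, 180°]; add 360° → +8.65°.

8.65°E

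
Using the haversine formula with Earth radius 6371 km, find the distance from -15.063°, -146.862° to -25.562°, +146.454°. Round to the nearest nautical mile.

Δλ = 146.454 − -146.862 = 293.316°; wrapped into (−180°, 180°]: -66.684°.
Δφ = -25.562 − -15.063 = -10.499°.
a = sin²(Δφ/2) + cos φ₁ · cos φ₂ · sin²(Δλ/2) = 0.271536.
c = 2·atan2(√a, √(1−a)) = 1.09626 rad → d = 6371·c ≈ 6984.26 km ≈ 3771.20 nmi.

3771 nmi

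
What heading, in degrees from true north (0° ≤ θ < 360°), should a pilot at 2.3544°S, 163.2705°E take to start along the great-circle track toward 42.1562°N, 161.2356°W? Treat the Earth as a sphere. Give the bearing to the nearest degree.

Δλ = -161.2356 − 163.2705 = -324.5061°; wrapped into (−180°, 180°]: 35.4939°.
θ = atan2( sin Δλ · cos φ₂ , cos φ₁ · sin φ₂ − sin φ₁ · cos φ₂ · cos Δλ )
  = atan2(0.43042, 0.69538) = 31.756° → normalised to [0°, 360°): 31.756°.

32°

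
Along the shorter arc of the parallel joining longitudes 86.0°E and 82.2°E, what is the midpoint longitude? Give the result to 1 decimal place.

84.1°E

Signed shortest Δλ from +86.0° to +82.2° is -3.8°.
Midpoint longitude = +86.0° + (-3.8°)/2 = +86.0° − 1.9° = +84.1°.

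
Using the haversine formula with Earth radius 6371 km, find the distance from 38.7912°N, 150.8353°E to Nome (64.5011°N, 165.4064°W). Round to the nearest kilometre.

Δλ = -165.4064 − 150.8353 = -316.2417°; wrapped into (−180°, 180°]: 43.7583°.
Δφ = 64.5011 − 38.7912 = 25.7099°.
a = sin²(Δφ/2) + cos φ₁ · cos φ₂ · sin²(Δλ/2) = 0.096095.
c = 2·atan2(√a, √(1−a)) = 0.63037 rad → d = 6371·c ≈ 4016.08 km.

4016 km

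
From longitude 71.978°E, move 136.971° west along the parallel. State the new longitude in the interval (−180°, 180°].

64.993°W

Start at +71.978°; shift −136.971° → -64.993°.
-64.993° already lies in (−180°, 180°].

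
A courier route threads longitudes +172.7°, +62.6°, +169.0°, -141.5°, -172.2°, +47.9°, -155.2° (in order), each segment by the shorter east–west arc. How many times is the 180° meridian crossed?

Leg 1: +172.7° → +62.6°, shortest Δλ = -110.1° (west) — does not cross 180°.
Leg 2: +62.6° → +169.0°, shortest Δλ = 106.4° (east) — does not cross 180°.
Leg 3: +169.0° → -141.5°, shortest Δλ = 49.5° (east) — crosses 180°.
Leg 4: -141.5° → -172.2°, shortest Δλ = -30.7° (west) — does not cross 180°.
Leg 5: -172.2° → +47.9°, shortest Δλ = -139.9° (west) — crosses 180°.
Leg 6: +47.9° → -155.2°, shortest Δλ = 156.9° (east) — crosses 180°.
Total crossings: 3.

3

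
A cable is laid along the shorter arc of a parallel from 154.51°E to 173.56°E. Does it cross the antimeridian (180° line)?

No

Signed shortest Δλ = ((173.56 − 154.51 + 180) mod 360) − 180 = 19.05°.
Going east by 19.05° from +154.51° reaches +173.56° without touching 180°.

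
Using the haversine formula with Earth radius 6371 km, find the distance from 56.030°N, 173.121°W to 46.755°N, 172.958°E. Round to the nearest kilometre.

Δλ = 172.958 − -173.121 = 346.079°; wrapped into (−180°, 180°]: -13.921°.
Δφ = 46.755 − 56.030 = -9.275°.
a = sin²(Δφ/2) + cos φ₁ · cos φ₂ · sin²(Δλ/2) = 0.012159.
c = 2·atan2(√a, √(1−a)) = 0.22098 rad → d = 6371·c ≈ 1407.89 km.

1408 km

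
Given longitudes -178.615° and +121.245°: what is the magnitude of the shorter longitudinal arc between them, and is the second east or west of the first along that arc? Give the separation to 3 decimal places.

Raw difference: 121.245 − -178.615 = 299.86°.
Normalise into (−180°, 180°]: 299.86° − 360° = -60.14°.
Negative ⇒ the second point lies to the west; separation 60.140°.

60.140° west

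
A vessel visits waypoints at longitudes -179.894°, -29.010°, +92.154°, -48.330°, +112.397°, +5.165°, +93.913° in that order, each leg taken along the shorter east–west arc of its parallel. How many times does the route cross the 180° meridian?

0

Leg 1: -179.894° → -29.010°, shortest Δλ = 150.884° (east) — does not cross 180°.
Leg 2: -29.010° → +92.154°, shortest Δλ = 121.164° (east) — does not cross 180°.
Leg 3: +92.154° → -48.330°, shortest Δλ = -140.484° (west) — does not cross 180°.
Leg 4: -48.330° → +112.397°, shortest Δλ = 160.727° (east) — does not cross 180°.
Leg 5: +112.397° → +5.165°, shortest Δλ = -107.232° (west) — does not cross 180°.
Leg 6: +5.165° → +93.913°, shortest Δλ = 88.748° (east) — does not cross 180°.
Total crossings: 0.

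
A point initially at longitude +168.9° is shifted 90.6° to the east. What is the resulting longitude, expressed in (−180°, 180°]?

Start at +168.9°; shift +90.6° → +259.5°.
+259.5° lies outside (−180°, 180°]; subtract 360° → -100.5°.

-100.5°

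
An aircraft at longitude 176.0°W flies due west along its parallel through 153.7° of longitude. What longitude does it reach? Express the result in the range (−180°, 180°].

30.3°E

Start at -176.0°; shift −153.7° → -329.7°.
-329.7° lies outside (−180°, 180°]; add 360° → +30.3°.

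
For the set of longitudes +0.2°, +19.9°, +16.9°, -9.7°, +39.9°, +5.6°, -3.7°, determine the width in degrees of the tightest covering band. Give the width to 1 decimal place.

49.6°

Sort the longitudes: -9.7°, -3.7°, +0.2°, +5.6°, +16.9°, +19.9°, +39.9°.
Eastward gaps between consecutive values (wrapping around): 6.0°, 3.9°, 5.4°, 11.3°, 3.0°, 20.0°, 310.4°.
Largest gap = 310.4° ⇒ minimal covering band is its complement: 360° − 310.4° = 49.6°.
Band runs from -9.7° eastward to +39.9°.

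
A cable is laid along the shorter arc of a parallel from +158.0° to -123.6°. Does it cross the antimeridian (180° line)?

Yes

Naïve |-123.6 − 158.0| = 281.6° > 180°, so the shorter arc goes the other way round — across 180°.
Signed shortest Δλ = ((-123.6 − 158.0 + 180) mod 360) − 180 = 78.4°.
Going east by 78.4° from +158.0° passes through 180° before reaching -123.6°.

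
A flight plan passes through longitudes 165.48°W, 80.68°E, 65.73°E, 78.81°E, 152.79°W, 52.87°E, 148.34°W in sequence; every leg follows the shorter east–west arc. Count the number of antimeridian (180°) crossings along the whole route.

4

Leg 1: -165.48° → +80.68°, shortest Δλ = -113.84° (west) — crosses 180°.
Leg 2: +80.68° → +65.73°, shortest Δλ = -14.95° (west) — does not cross 180°.
Leg 3: +65.73° → +78.81°, shortest Δλ = 13.08° (east) — does not cross 180°.
Leg 4: +78.81° → -152.79°, shortest Δλ = 128.4° (east) — crosses 180°.
Leg 5: -152.79° → +52.87°, shortest Δλ = -154.34° (west) — crosses 180°.
Leg 6: +52.87° → -148.34°, shortest Δλ = 158.79° (east) — crosses 180°.
Total crossings: 4.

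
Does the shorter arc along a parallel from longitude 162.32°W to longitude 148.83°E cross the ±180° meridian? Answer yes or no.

Naïve |148.83 − -162.32| = 311.15° > 180°, so the shorter arc goes the other way round — across 180°.
Signed shortest Δλ = ((148.83 − -162.32 + 180) mod 360) − 180 = -48.85°.
Going west by 48.85° from -162.32° passes through 180° before reaching +148.83°.

Yes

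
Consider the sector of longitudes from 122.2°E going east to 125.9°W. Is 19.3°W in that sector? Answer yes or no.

No

Band width going east from +122.2° to -125.9°: ((-125.9 − 122.2) mod 360) = 111.9°.
Offset of -19.3° east of the west edge: ((-19.3 − 122.2) mod 360) = 218.5°.
218.5° > 111.9° ⇒ outside.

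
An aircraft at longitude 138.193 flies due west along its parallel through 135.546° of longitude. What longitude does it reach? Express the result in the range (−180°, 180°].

+2.647°

Start at +138.193°; shift −135.546° → +2.647°.
+2.647° already lies in (−180°, 180°].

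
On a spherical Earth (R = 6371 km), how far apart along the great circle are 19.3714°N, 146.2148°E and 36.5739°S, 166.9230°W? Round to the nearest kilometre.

7930 km

Δλ = -166.9230 − 146.2148 = -313.1378°; wrapped into (−180°, 180°]: 46.8622°.
Δφ = -36.5739 − 19.3714 = -55.9453°.
a = sin²(Δφ/2) + cos φ₁ · cos φ₂ · sin²(Δλ/2) = 0.339805.
c = 2·atan2(√a, √(1−a)) = 1.24466 rad → d = 6371·c ≈ 7929.70 km.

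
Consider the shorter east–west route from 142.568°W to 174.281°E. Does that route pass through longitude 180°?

Yes

Naïve |174.281 − -142.568| = 316.849° > 180°, so the shorter arc goes the other way round — across 180°.
Signed shortest Δλ = ((174.281 − -142.568 + 180) mod 360) − 180 = -43.151°.
Going west by 43.151° from -142.568° passes through 180° before reaching +174.281°.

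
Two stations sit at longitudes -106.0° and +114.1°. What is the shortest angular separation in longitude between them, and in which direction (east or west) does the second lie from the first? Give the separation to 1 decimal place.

Raw difference: 114.1 − -106.0 = 220.1°.
Normalise into (−180°, 180°]: 220.1° − 360° = -139.9°.
Negative ⇒ the second point lies to the west; separation 139.9°.

139.9° west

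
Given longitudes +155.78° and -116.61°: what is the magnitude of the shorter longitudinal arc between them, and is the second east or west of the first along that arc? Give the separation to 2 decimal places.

Raw difference: -116.61 − 155.78 = -272.39°.
Normalise into (−180°, 180°]: -272.39° + 360° = 87.61°.
Positive ⇒ the second point lies to the east; separation 87.61°.

87.61° east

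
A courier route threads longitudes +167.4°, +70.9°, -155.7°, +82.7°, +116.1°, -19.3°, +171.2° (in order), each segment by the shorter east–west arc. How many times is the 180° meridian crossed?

Leg 1: +167.4° → +70.9°, shortest Δλ = -96.5° (west) — does not cross 180°.
Leg 2: +70.9° → -155.7°, shortest Δλ = 133.4° (east) — crosses 180°.
Leg 3: -155.7° → +82.7°, shortest Δλ = -121.6° (west) — crosses 180°.
Leg 4: +82.7° → +116.1°, shortest Δλ = 33.4° (east) — does not cross 180°.
Leg 5: +116.1° → -19.3°, shortest Δλ = -135.4° (west) — does not cross 180°.
Leg 6: -19.3° → +171.2°, shortest Δλ = -169.5° (west) — crosses 180°.
Total crossings: 3.

3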